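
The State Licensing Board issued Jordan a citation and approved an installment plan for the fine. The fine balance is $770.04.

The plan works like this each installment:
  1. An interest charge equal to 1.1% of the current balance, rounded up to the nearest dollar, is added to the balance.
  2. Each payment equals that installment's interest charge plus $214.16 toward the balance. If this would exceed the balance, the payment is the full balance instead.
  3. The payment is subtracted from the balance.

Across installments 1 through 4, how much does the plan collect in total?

Installment 1: $770.04 +$9.00 interest = $779.04; pay $223.16 → $555.88
Installment 2: $555.88 +$7.00 interest = $562.88; pay $221.16 → $341.72
Installment 3: $341.72 +$4.00 interest = $345.72; pay $218.16 → $127.56
Installment 4: $127.56 +$2.00 interest = $129.56; pay $129.56 → $0.00
Total paid: $792.04

$792.04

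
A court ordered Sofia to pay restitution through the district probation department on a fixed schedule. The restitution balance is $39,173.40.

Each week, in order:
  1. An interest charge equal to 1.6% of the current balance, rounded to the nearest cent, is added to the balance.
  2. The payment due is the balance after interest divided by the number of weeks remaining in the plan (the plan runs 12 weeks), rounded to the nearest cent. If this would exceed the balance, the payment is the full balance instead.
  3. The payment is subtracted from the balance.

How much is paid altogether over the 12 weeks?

Week 1: $39,173.40 +$626.77 interest = $39,800.17; pay $3,316.68 → $36,483.49
Week 2: $36,483.49 +$583.74 interest = $37,067.23; pay $3,369.75 → $33,697.48
Week 3: $33,697.48 +$539.16 interest = $34,236.64; pay $3,423.66 → $30,812.98
Week 4: $30,812.98 +$493.01 interest = $31,305.99; pay $3,478.44 → $27,827.55
Week 5: $27,827.55 +$445.24 interest = $28,272.79; pay $3,534.10 → $24,738.69
Week 6: $24,738.69 +$395.82 interest = $25,134.51; pay $3,590.64 → $21,543.87
Week 7: $21,543.87 +$344.70 interest = $21,888.57; pay $3,648.10 → $18,240.47
Week 8: $18,240.47 +$291.85 interest = $18,532.32; pay $3,706.46 → $14,825.86
Week 9: $14,825.86 +$237.21 interest = $15,063.07; pay $3,765.77 → $11,297.30
Week 10: $11,297.30 +$180.76 interest = $11,478.06; pay $3,826.02 → $7,652.04
Week 11: $7,652.04 +$122.43 interest = $7,774.47; pay $3,887.24 → $3,887.23
Week 12: $3,887.23 +$62.20 interest = $3,949.43; pay $3,949.43 → $0.00
Total paid: $43,496.29

$43,496.29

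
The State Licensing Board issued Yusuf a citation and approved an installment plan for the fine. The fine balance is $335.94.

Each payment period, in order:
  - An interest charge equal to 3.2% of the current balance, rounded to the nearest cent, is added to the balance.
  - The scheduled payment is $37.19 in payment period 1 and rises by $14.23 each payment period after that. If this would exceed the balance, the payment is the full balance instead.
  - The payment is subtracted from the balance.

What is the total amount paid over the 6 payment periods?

$377.87

Payment period 1: opening $335.94; interest $10.75 → $346.69; payment $37.19; balance $309.50
Payment period 2: opening $309.50; interest $9.90 → $319.40; payment $51.42; balance $267.98
Payment period 3: opening $267.98; interest $8.58 → $276.56; payment $65.65; balance $210.91
Payment period 4: opening $210.91; interest $6.75 → $217.66; payment $79.88; balance $137.78
Payment period 5: opening $137.78; interest $4.41 → $142.19; payment $94.11; balance $48.08
Payment period 6: opening $48.08; interest $1.54 → $49.62; payment $49.62; balance $0.00
Total paid: $377.87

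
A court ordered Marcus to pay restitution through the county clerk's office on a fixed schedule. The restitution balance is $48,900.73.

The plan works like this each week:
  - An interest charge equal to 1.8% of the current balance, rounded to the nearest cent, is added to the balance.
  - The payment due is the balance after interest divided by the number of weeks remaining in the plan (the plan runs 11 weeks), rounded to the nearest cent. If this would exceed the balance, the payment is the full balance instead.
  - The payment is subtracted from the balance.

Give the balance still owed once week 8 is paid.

Week 1: $48,900.73 +$880.21 interest = $49,780.94; pay $4,525.54 → $45,255.40
Week 2: $45,255.40 +$814.60 interest = $46,070.00; pay $4,607.00 → $41,463.00
Week 3: $41,463.00 +$746.33 interest = $42,209.33; pay $4,689.93 → $37,519.40
Week 4: $37,519.40 +$675.35 interest = $38,194.75; pay $4,774.34 → $33,420.41
Week 5: $33,420.41 +$601.57 interest = $34,021.98; pay $4,860.28 → $29,161.70
Week 6: $29,161.70 +$524.91 interest = $29,686.61; pay $4,947.77 → $24,738.84
Week 7: $24,738.84 +$445.30 interest = $25,184.14; pay $5,036.83 → $20,147.31
Week 8: $20,147.31 +$362.65 interest = $20,509.96; pay $5,127.49 → $15,382.47

$15,382.47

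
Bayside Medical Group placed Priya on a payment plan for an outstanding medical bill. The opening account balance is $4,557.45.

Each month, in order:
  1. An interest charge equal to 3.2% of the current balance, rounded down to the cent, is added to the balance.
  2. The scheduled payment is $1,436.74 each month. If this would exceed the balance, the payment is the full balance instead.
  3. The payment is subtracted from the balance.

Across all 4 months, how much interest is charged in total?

Month 1: $4,557.45 +$145.83 interest = $4,703.28; pay $1,436.74 → $3,266.54
Month 2: $3,266.54 +$104.52 interest = $3,371.06; pay $1,436.74 → $1,934.32
Month 3: $1,934.32 +$61.89 interest = $1,996.21; pay $1,436.74 → $559.47
Month 4: $559.47 +$17.90 interest = $577.37; pay $577.37 → $0.00
Total interest: $145.83 + $104.52 + $61.89 + $17.90 = $330.14

$330.14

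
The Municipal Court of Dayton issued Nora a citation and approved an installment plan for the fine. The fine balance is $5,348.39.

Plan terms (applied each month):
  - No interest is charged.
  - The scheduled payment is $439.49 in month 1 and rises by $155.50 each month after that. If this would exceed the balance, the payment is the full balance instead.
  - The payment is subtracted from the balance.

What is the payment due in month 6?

$1,216.99

Month 1: opening $5,348.39; payment $439.49; balance $4,908.90
Month 2: opening $4,908.90; payment $594.99; balance $4,313.91
Month 3: opening $4,313.91; payment $750.49; balance $3,563.42
Month 4: opening $3,563.42; payment $905.99; balance $2,657.43
Month 5: opening $2,657.43; payment $1,061.49; balance $1,595.94
Month 6: opening $1,595.94; payment $1,216.99; balance $378.95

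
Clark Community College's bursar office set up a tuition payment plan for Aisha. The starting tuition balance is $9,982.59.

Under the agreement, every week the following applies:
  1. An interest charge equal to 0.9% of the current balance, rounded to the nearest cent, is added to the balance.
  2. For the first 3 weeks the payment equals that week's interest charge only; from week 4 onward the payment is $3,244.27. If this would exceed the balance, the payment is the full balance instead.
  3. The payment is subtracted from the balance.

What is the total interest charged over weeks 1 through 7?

# | Opening | Interest | Payment | End bal
1 | $9,982.59 | $89.84 | $89.84 | $9,982.59
2 | $9,982.59 | $89.84 | $89.84 | $9,982.59
3 | $9,982.59 | $89.84 | $89.84 | $9,982.59
4 | $9,982.59 | $89.84 | $3,244.27 | $6,828.16
5 | $6,828.16 | $61.45 | $3,244.27 | $3,645.34
6 | $3,645.34 | $32.81 | $3,244.27 | $433.88
7 | $433.88 | $3.90 | $437.78 | $0.00
Total interest: $89.84 + $89.84 + $89.84 + $89.84 + $61.45 + $32.81 + $3.90 = $457.52

$457.52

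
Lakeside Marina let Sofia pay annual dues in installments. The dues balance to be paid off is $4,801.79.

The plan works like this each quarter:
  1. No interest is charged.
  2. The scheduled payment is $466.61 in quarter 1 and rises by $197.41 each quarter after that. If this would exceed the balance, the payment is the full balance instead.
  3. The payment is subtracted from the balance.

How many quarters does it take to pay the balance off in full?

6

Quarter 1: $4,801.79 − $466.61 → $4,335.18
Quarter 2: $4,335.18 − $664.02 → $3,671.16
Quarter 3: $3,671.16 − $861.43 → $2,809.73
Quarter 4: $2,809.73 − $1,058.84 → $1,750.89
Quarter 5: $1,750.89 − $1,256.25 → $494.64
Quarter 6: $494.64 − $494.64 → $0.00
Balance reaches $0.00 in quarter 6.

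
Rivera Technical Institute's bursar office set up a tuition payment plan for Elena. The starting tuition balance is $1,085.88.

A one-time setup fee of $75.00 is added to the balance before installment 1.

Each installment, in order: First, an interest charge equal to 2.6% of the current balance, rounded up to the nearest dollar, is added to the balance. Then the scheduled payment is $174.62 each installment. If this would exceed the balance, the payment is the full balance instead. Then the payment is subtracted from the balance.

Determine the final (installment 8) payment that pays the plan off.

Installment 1: opening $1,160.88; interest $31.00 → $1,191.88; payment $174.62; balance $1,017.26
Installment 2: opening $1,017.26; interest $27.00 → $1,044.26; payment $174.62; balance $869.64
Installment 3: opening $869.64; interest $23.00 → $892.64; payment $174.62; balance $718.02
Installment 4: opening $718.02; interest $19.00 → $737.02; payment $174.62; balance $562.40
Installment 5: opening $562.40; interest $15.00 → $577.40; payment $174.62; balance $402.78
Installment 6: opening $402.78; interest $11.00 → $413.78; payment $174.62; balance $239.16
Installment 7: opening $239.16; interest $7.00 → $246.16; payment $174.62; balance $71.54
Installment 8: opening $71.54; interest $2.00 → $73.54; payment $73.54; balance $0.00

$73.54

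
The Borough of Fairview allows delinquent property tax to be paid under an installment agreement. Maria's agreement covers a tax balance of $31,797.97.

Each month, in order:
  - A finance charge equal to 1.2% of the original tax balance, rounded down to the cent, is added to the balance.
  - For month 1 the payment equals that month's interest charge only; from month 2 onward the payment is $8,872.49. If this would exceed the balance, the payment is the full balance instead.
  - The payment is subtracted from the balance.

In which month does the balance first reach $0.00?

5

# | Opening | Interest | Payment | End bal
1 | $31,797.97 | $381.57 | $381.57 | $31,797.97
2 | $31,797.97 | $381.57 | $8,872.49 | $23,307.05
3 | $23,307.05 | $381.57 | $8,872.49 | $14,816.13
4 | $14,816.13 | $381.57 | $8,872.49 | $6,325.21
5 | $6,325.21 | $381.57 | $6,706.78 | $0.00
Balance reaches $0.00 in month 5.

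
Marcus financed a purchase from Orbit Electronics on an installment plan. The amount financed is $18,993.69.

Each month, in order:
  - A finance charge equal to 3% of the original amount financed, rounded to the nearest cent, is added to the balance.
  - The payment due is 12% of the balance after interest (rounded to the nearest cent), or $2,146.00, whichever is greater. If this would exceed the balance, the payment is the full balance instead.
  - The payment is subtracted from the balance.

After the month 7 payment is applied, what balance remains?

Month 1: opening $18,993.69; interest $569.81 → $19,563.50; payment $2,347.62; balance $17,215.88
Month 2: opening $17,215.88; interest $569.81 → $17,785.69; payment $2,146.00; balance $15,639.69
Month 3: opening $15,639.69; interest $569.81 → $16,209.50; payment $2,146.00; balance $14,063.50
Month 4: opening $14,063.50; interest $569.81 → $14,633.31; payment $2,146.00; balance $12,487.31
Month 5: opening $12,487.31; interest $569.81 → $13,057.12; payment $2,146.00; balance $10,911.12
Month 6: opening $10,911.12; interest $569.81 → $11,480.93; payment $2,146.00; balance $9,334.93
Month 7: opening $9,334.93; interest $569.81 → $9,904.74; payment $2,146.00; balance $7,758.74

$7,758.74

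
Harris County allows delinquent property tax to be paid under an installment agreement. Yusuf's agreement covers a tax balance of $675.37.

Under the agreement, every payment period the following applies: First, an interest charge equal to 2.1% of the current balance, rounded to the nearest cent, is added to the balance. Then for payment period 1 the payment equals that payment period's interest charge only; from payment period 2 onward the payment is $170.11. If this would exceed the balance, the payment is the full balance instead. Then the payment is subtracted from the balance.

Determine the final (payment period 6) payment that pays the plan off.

# | Opening | Interest | Payment | End bal
1 | $675.37 | $14.18 | $14.18 | $675.37
2 | $675.37 | $14.18 | $170.11 | $519.44
3 | $519.44 | $10.91 | $170.11 | $360.24
4 | $360.24 | $7.57 | $170.11 | $197.70
5 | $197.70 | $4.15 | $170.11 | $31.74
6 | $31.74 | $0.67 | $32.41 | $0.00

$32.41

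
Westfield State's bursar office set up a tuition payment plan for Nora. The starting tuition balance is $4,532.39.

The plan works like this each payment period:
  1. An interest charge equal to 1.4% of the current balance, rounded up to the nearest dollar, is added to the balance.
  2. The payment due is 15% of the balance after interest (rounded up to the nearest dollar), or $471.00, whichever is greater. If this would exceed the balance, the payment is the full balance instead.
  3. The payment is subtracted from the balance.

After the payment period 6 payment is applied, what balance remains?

$1,593.39

Payment period 1: $4,532.39 +$64.00 interest = $4,596.39; pay $690.00 → $3,906.39
Payment period 2: $3,906.39 +$55.00 interest = $3,961.39; pay $595.00 → $3,366.39
Payment period 3: $3,366.39 +$48.00 interest = $3,414.39; pay $513.00 → $2,901.39
Payment period 4: $2,901.39 +$41.00 interest = $2,942.39; pay $471.00 → $2,471.39
Payment period 5: $2,471.39 +$35.00 interest = $2,506.39; pay $471.00 → $2,035.39
Payment period 6: $2,035.39 +$29.00 interest = $2,064.39; pay $471.00 → $1,593.39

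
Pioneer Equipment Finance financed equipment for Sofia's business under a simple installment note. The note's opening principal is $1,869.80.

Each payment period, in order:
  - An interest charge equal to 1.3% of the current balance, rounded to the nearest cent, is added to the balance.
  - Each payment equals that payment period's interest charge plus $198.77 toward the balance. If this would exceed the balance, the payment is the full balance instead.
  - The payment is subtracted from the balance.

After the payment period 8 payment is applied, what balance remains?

# | Opening | Interest | Payment | End bal
1 | $1,869.80 | $24.31 | $223.08 | $1,671.03
2 | $1,671.03 | $21.72 | $220.49 | $1,472.26
3 | $1,472.26 | $19.14 | $217.91 | $1,273.49
4 | $1,273.49 | $16.56 | $215.33 | $1,074.72
5 | $1,074.72 | $13.97 | $212.74 | $875.95
6 | $875.95 | $11.39 | $210.16 | $677.18
7 | $677.18 | $8.80 | $207.57 | $478.41
8 | $478.41 | $6.22 | $204.99 | $279.64

$279.64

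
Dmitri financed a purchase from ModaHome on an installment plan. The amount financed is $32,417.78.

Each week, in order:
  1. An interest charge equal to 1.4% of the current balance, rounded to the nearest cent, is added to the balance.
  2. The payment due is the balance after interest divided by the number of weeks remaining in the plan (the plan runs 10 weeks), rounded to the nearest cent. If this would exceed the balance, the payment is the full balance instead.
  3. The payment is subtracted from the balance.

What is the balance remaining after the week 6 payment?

$14,095.19

Week 1: $32,417.78 +$453.85 interest = $32,871.63; pay $3,287.16 → $29,584.47
Week 2: $29,584.47 +$414.18 interest = $29,998.65; pay $3,333.18 → $26,665.47
Week 3: $26,665.47 +$373.32 interest = $27,038.79; pay $3,379.85 → $23,658.94
Week 4: $23,658.94 +$331.23 interest = $23,990.17; pay $3,427.17 → $20,563.00
Week 5: $20,563.00 +$287.88 interest = $20,850.88; pay $3,475.15 → $17,375.73
Week 6: $17,375.73 +$243.26 interest = $17,618.99; pay $3,523.80 → $14,095.19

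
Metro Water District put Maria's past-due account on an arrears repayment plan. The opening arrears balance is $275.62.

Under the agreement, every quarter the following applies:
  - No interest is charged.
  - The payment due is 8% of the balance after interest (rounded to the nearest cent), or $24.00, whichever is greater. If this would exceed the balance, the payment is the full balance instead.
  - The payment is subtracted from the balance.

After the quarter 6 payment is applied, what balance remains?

$131.62

Quarter 1: opening $275.62; payment $24.00; balance $251.62
Quarter 2: opening $251.62; payment $24.00; balance $227.62
Quarter 3: opening $227.62; payment $24.00; balance $203.62
Quarter 4: opening $203.62; payment $24.00; balance $179.62
Quarter 5: opening $179.62; payment $24.00; balance $155.62
Quarter 6: opening $155.62; payment $24.00; balance $131.62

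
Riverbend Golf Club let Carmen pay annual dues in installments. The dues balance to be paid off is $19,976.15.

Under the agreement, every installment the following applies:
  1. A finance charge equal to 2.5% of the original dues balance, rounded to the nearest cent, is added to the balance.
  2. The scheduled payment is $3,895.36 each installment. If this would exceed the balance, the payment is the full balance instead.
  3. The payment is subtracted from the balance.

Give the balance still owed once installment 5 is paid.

$2,996.35

Installment 1: $19,976.15 +$499.40 interest = $20,475.55; pay $3,895.36 → $16,580.19
Installment 2: $16,580.19 +$499.40 interest = $17,079.59; pay $3,895.36 → $13,184.23
Installment 3: $13,184.23 +$499.40 interest = $13,683.63; pay $3,895.36 → $9,788.27
Installment 4: $9,788.27 +$499.40 interest = $10,287.67; pay $3,895.36 → $6,392.31
Installment 5: $6,392.31 +$499.40 interest = $6,891.71; pay $3,895.36 → $2,996.35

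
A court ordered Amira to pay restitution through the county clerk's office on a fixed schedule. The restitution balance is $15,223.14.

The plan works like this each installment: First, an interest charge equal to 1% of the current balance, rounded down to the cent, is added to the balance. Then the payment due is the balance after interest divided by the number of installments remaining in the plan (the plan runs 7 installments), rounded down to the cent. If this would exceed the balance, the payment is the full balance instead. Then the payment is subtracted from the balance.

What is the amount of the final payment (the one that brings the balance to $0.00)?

$2,331.61

Installment 1: $15,223.14 +$152.23 interest = $15,375.37; pay $2,196.48 → $13,178.89
Installment 2: $13,178.89 +$131.78 interest = $13,310.67; pay $2,218.44 → $11,092.23
Installment 3: $11,092.23 +$110.92 interest = $11,203.15; pay $2,240.63 → $8,962.52
Installment 4: $8,962.52 +$89.62 interest = $9,052.14; pay $2,263.03 → $6,789.11
Installment 5: $6,789.11 +$67.89 interest = $6,857.00; pay $2,285.66 → $4,571.34
Installment 6: $4,571.34 +$45.71 interest = $4,617.05; pay $2,308.52 → $2,308.53
Installment 7: $2,308.53 +$23.08 interest = $2,331.61; pay $2,331.61 → $0.00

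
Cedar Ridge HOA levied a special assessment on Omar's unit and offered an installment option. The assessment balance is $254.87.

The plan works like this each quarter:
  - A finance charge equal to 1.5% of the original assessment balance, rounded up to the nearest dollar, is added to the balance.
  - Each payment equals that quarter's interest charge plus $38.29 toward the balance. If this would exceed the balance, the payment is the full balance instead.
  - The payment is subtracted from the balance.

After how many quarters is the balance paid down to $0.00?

Quarter 1: opening $254.87; interest $4.00 → $258.87; payment $42.29; balance $216.58
Quarter 2: opening $216.58; interest $4.00 → $220.58; payment $42.29; balance $178.29
Quarter 3: opening $178.29; interest $4.00 → $182.29; payment $42.29; balance $140.00
Quarter 4: opening $140.00; interest $4.00 → $144.00; payment $42.29; balance $101.71
Quarter 5: opening $101.71; interest $4.00 → $105.71; payment $42.29; balance $63.42
Quarter 6: opening $63.42; interest $4.00 → $67.42; payment $42.29; balance $25.13
Quarter 7: opening $25.13; interest $4.00 → $29.13; payment $29.13; balance $0.00
Balance reaches $0.00 in quarter 7.

7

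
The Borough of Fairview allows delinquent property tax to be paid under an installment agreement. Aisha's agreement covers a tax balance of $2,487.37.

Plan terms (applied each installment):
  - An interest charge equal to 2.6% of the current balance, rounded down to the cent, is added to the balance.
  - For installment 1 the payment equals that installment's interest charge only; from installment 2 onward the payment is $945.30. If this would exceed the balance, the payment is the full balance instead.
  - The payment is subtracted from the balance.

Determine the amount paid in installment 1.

# | Opening | Interest | Payment | End bal
1 | $2,487.37 | $64.67 | $64.67 | $2,487.37

$64.67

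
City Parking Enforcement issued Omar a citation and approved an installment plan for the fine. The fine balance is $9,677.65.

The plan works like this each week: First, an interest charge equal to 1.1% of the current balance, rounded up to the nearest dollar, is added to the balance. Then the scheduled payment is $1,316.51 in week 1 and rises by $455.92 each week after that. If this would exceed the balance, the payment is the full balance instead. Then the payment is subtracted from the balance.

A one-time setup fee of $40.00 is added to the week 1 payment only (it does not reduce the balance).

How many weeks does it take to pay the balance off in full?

Week 1: $9,677.65 +$107.00 interest = $9,784.65; pay $1,316.51 (+ $40.00 fee) → $8,468.14
Week 2: $8,468.14 +$94.00 interest = $8,562.14; pay $1,772.43 → $6,789.71
Week 3: $6,789.71 +$75.00 interest = $6,864.71; pay $2,228.35 → $4,636.36
Week 4: $4,636.36 +$51.00 interest = $4,687.36; pay $2,684.27 → $2,003.09
Week 5: $2,003.09 +$23.00 interest = $2,026.09; pay $2,026.09 → $0.00
Balance reaches $0.00 in week 5.

5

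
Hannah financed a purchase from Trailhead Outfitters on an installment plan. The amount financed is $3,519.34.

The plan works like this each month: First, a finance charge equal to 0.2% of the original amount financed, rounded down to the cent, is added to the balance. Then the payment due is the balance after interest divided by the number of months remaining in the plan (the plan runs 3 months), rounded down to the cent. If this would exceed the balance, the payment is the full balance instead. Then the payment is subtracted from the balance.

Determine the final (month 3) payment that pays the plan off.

$1,186.01

Month 1: $3,519.34 +$7.03 interest = $3,526.37; pay $1,175.45 → $2,350.92
Month 2: $2,350.92 +$7.03 interest = $2,357.95; pay $1,178.97 → $1,178.98
Month 3: $1,178.98 +$7.03 interest = $1,186.01; pay $1,186.01 → $0.00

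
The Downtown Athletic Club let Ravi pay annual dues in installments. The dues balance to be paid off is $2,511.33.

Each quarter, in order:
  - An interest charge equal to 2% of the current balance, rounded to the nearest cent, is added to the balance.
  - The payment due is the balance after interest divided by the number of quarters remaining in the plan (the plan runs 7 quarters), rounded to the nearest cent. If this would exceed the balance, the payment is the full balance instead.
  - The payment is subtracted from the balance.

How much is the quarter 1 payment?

$365.94

Quarter 1: opening $2,511.33; interest $50.23 → $2,561.56; payment $365.94; balance $2,195.62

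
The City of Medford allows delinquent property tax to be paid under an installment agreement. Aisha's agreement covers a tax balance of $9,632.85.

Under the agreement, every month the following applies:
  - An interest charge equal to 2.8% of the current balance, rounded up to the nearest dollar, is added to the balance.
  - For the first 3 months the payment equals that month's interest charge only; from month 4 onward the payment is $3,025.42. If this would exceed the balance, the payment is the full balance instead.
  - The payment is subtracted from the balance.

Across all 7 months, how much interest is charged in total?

$1,419.00

Month 1: opening $9,632.85; interest $270.00 → $9,902.85; payment $270.00; balance $9,632.85
Month 2: opening $9,632.85; interest $270.00 → $9,902.85; payment $270.00; balance $9,632.85
Month 3: opening $9,632.85; interest $270.00 → $9,902.85; payment $270.00; balance $9,632.85
Month 4: opening $9,632.85; interest $270.00 → $9,902.85; payment $3,025.42; balance $6,877.43
Month 5: opening $6,877.43; interest $193.00 → $7,070.43; payment $3,025.42; balance $4,045.01
Month 6: opening $4,045.01; interest $114.00 → $4,159.01; payment $3,025.42; balance $1,133.59
Month 7: opening $1,133.59; interest $32.00 → $1,165.59; payment $1,165.59; balance $0.00
Total interest: $270.00 + $270.00 + $270.00 + $270.00 + $193.00 + $114.00 + $32.00 = $1,419.00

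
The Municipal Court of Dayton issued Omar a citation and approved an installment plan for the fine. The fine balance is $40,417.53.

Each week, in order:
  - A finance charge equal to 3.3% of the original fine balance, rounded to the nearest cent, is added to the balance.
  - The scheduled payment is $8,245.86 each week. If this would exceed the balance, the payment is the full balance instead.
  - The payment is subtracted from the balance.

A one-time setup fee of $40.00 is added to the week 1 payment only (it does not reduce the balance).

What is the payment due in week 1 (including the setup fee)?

# | Opening | Interest | Payment | Fee | End bal
1 | $40,417.53 | $1,333.78 | $8,245.86 | $40.00 | $33,505.45

$8,285.86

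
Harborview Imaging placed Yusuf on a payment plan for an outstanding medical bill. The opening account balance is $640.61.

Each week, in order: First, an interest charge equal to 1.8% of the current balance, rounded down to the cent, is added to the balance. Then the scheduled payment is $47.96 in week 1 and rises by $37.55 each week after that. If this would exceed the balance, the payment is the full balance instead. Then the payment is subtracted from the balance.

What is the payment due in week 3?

Week 1: opening $640.61; interest $11.53 → $652.14; payment $47.96; balance $604.18
Week 2: opening $604.18; interest $10.87 → $615.05; payment $85.51; balance $529.54
Week 3: opening $529.54; interest $9.53 → $539.07; payment $123.06; balance $416.01

$123.06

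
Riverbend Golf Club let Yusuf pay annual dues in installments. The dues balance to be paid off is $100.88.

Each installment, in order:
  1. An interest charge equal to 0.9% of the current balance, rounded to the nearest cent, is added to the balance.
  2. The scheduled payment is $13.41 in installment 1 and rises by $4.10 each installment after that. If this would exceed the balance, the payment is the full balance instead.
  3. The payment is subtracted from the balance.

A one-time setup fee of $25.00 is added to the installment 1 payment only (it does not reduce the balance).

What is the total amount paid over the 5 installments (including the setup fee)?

$128.93

Installment 1: opening $100.88; interest $0.91 → $101.79; payment $13.41 (+ $25.00 fee); balance $88.38
Installment 2: opening $88.38; interest $0.80 → $89.18; payment $17.51; balance $71.67
Installment 3: opening $71.67; interest $0.65 → $72.32; payment $21.61; balance $50.71
Installment 4: opening $50.71; interest $0.46 → $51.17; payment $25.71; balance $25.46
Installment 5: opening $25.46; interest $0.23 → $25.69; payment $25.69; balance $0.00
Total paid: $128.93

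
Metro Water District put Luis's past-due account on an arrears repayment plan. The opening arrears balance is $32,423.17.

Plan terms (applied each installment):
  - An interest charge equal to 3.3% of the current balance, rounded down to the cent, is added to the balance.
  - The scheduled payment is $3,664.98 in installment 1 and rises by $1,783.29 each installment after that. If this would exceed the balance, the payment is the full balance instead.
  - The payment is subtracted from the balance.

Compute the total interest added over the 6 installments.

Installment 1: $32,423.17 +$1,069.96 interest = $33,493.13; pay $3,664.98 → $29,828.15
Installment 2: $29,828.15 +$984.32 interest = $30,812.47; pay $5,448.27 → $25,364.20
Installment 3: $25,364.20 +$837.01 interest = $26,201.21; pay $7,231.56 → $18,969.65
Installment 4: $18,969.65 +$625.99 interest = $19,595.64; pay $9,014.85 → $10,580.79
Installment 5: $10,580.79 +$349.16 interest = $10,929.95; pay $10,798.14 → $131.81
Installment 6: $131.81 +$4.34 interest = $136.15; pay $136.15 → $0.00
Total interest: $1,069.96 + $984.32 + $837.01 + $625.99 + $349.16 + $4.34 = $3,870.78

$3,870.78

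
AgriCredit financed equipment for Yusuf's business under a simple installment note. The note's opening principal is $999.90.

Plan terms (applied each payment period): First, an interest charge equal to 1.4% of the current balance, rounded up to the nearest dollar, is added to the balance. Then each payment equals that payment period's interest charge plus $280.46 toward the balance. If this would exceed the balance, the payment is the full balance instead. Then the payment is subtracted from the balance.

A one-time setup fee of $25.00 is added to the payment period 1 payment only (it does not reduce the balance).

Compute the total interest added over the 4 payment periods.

Payment period 1: $999.90 +$14.00 interest = $1,013.90; pay $294.46 (+ $25.00 fee) → $719.44
Payment period 2: $719.44 +$11.00 interest = $730.44; pay $291.46 → $438.98
Payment period 3: $438.98 +$7.00 interest = $445.98; pay $287.46 → $158.52
Payment period 4: $158.52 +$3.00 interest = $161.52; pay $161.52 → $0.00
Total interest: $14.00 + $11.00 + $7.00 + $3.00 = $35.00

$35.00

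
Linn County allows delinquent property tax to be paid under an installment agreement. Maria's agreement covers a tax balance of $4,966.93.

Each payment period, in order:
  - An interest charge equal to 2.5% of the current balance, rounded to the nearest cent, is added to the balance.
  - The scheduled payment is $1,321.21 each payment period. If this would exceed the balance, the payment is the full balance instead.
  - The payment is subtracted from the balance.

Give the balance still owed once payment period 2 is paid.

$2,542.93

Payment period 1: opening $4,966.93; interest $124.17 → $5,091.10; payment $1,321.21; balance $3,769.89
Payment period 2: opening $3,769.89; interest $94.25 → $3,864.14; payment $1,321.21; balance $2,542.93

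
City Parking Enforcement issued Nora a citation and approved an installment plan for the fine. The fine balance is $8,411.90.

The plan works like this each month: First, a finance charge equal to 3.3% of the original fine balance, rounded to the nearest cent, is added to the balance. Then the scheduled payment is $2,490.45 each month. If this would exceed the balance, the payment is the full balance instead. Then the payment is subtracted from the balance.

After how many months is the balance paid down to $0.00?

4

Month 1: opening $8,411.90; interest $277.59 → $8,689.49; payment $2,490.45; balance $6,199.04
Month 2: opening $6,199.04; interest $277.59 → $6,476.63; payment $2,490.45; balance $3,986.18
Month 3: opening $3,986.18; interest $277.59 → $4,263.77; payment $2,490.45; balance $1,773.32
Month 4: opening $1,773.32; interest $277.59 → $2,050.91; payment $2,050.91; balance $0.00
Balance reaches $0.00 in month 4.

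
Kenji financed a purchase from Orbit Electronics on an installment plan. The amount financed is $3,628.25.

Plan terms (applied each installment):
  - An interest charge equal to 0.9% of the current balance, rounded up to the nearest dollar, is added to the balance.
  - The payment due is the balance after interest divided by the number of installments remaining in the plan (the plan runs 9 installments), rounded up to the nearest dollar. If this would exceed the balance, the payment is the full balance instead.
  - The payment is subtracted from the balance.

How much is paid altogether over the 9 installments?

Installment 1: opening $3,628.25; interest $33.00 → $3,661.25; payment $407.00; balance $3,254.25
Installment 2: opening $3,254.25; interest $30.00 → $3,284.25; payment $411.00; balance $2,873.25
Installment 3: opening $2,873.25; interest $26.00 → $2,899.25; payment $415.00; balance $2,484.25
Installment 4: opening $2,484.25; interest $23.00 → $2,507.25; payment $418.00; balance $2,089.25
Installment 5: opening $2,089.25; interest $19.00 → $2,108.25; payment $422.00; balance $1,686.25
Installment 6: opening $1,686.25; interest $16.00 → $1,702.25; payment $426.00; balance $1,276.25
Installment 7: opening $1,276.25; interest $12.00 → $1,288.25; payment $430.00; balance $858.25
Installment 8: opening $858.25; interest $8.00 → $866.25; payment $434.00; balance $432.25
Installment 9: opening $432.25; interest $4.00 → $436.25; payment $436.25; balance $0.00
Total paid: $3,799.25

$3,799.25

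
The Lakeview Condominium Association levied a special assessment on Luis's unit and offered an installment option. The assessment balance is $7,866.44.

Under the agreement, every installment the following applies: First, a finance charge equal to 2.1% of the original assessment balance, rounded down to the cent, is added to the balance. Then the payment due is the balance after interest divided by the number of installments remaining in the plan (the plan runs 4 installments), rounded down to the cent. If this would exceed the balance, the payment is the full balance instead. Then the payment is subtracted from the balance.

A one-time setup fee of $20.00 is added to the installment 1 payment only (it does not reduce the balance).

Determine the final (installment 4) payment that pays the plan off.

$2,310.76

Installment 1: opening $7,866.44; interest $165.19 → $8,031.63; payment $2,007.90 (+ $20.00 fee); balance $6,023.73
Installment 2: opening $6,023.73; interest $165.19 → $6,188.92; payment $2,062.97; balance $4,125.95
Installment 3: opening $4,125.95; interest $165.19 → $4,291.14; payment $2,145.57; balance $2,145.57
Installment 4: opening $2,145.57; interest $165.19 → $2,310.76; payment $2,310.76; balance $0.00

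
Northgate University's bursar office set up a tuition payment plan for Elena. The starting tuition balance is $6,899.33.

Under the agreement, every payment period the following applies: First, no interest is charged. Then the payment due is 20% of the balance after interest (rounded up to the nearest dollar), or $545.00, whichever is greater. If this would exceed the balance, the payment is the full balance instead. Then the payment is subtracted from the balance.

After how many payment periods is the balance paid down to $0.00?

10

# | Opening | Payment | End bal
1 | $6,899.33 | $1,380.00 | $5,519.33
2 | $5,519.33 | $1,104.00 | $4,415.33
3 | $4,415.33 | $884.00 | $3,531.33
4 | $3,531.33 | $707.00 | $2,824.33
5 | $2,824.33 | $565.00 | $2,259.33
6 | $2,259.33 | $545.00 | $1,714.33
7 | $1,714.33 | $545.00 | $1,169.33
8 | $1,169.33 | $545.00 | $624.33
9 | $624.33 | $545.00 | $79.33
10 | $79.33 | $79.33 | $0.00
Balance reaches $0.00 in payment period 10.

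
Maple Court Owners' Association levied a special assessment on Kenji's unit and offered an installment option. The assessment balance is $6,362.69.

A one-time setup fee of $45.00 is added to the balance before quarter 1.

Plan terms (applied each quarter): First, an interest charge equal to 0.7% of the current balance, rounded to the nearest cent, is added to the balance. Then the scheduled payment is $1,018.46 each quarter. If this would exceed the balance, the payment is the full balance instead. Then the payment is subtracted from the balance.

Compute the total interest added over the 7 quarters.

Quarter 1: $6,407.69 +$44.85 interest = $6,452.54; pay $1,018.46 → $5,434.08
Quarter 2: $5,434.08 +$38.04 interest = $5,472.12; pay $1,018.46 → $4,453.66
Quarter 3: $4,453.66 +$31.18 interest = $4,484.84; pay $1,018.46 → $3,466.38
Quarter 4: $3,466.38 +$24.26 interest = $3,490.64; pay $1,018.46 → $2,472.18
Quarter 5: $2,472.18 +$17.31 interest = $2,489.49; pay $1,018.46 → $1,471.03
Quarter 6: $1,471.03 +$10.30 interest = $1,481.33; pay $1,018.46 → $462.87
Quarter 7: $462.87 +$3.24 interest = $466.11; pay $466.11 → $0.00
Total interest: $44.85 + $38.04 + $31.18 + $24.26 + $17.31 + $10.30 + $3.24 = $169.18

$169.18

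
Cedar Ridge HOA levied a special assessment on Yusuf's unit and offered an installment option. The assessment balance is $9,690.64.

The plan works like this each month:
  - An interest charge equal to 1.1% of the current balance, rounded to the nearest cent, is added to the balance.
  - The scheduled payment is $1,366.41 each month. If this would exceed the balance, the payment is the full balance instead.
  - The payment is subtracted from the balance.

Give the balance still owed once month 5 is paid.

Month 1: $9,690.64 +$106.60 interest = $9,797.24; pay $1,366.41 → $8,430.83
Month 2: $8,430.83 +$92.74 interest = $8,523.57; pay $1,366.41 → $7,157.16
Month 3: $7,157.16 +$78.73 interest = $7,235.89; pay $1,366.41 → $5,869.48
Month 4: $5,869.48 +$64.56 interest = $5,934.04; pay $1,366.41 → $4,567.63
Month 5: $4,567.63 +$50.24 interest = $4,617.87; pay $1,366.41 → $3,251.46

$3,251.46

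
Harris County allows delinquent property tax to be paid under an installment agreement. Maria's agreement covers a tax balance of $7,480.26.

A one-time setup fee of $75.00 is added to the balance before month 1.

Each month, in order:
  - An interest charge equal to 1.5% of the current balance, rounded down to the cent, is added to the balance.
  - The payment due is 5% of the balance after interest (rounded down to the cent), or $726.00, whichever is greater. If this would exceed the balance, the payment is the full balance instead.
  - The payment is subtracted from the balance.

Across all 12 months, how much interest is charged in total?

$721.94

Month 1: opening $7,555.26; interest $113.32 → $7,668.58; payment $726.00; balance $6,942.58
Month 2: opening $6,942.58; interest $104.13 → $7,046.71; payment $726.00; balance $6,320.71
Month 3: opening $6,320.71; interest $94.81 → $6,415.52; payment $726.00; balance $5,689.52
Month 4: opening $5,689.52; interest $85.34 → $5,774.86; payment $726.00; balance $5,048.86
Month 5: opening $5,048.86; interest $75.73 → $5,124.59; payment $726.00; balance $4,398.59
Month 6: opening $4,398.59; interest $65.97 → $4,464.56; payment $726.00; balance $3,738.56
Month 7: opening $3,738.56; interest $56.07 → $3,794.63; payment $726.00; balance $3,068.63
Month 8: opening $3,068.63; interest $46.02 → $3,114.65; payment $726.00; balance $2,388.65
Month 9: opening $2,388.65; interest $35.82 → $2,424.47; payment $726.00; balance $1,698.47
Month 10: opening $1,698.47; interest $25.47 → $1,723.94; payment $726.00; balance $997.94
Month 11: opening $997.94; interest $14.96 → $1,012.90; payment $726.00; balance $286.90
Month 12: opening $286.90; interest $4.30 → $291.20; payment $291.20; balance $0.00
Total interest: $113.32 + $104.13 + $94.81 + $85.34 + $75.73 + $65.97 + $56.07 + $46.02 + $35.82 + $25.47 + $14.96 + $4.30 = $721.94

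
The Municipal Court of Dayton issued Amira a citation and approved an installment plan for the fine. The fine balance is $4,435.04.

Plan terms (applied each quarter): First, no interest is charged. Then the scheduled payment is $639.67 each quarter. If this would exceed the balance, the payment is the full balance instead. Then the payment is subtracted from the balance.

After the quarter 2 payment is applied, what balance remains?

$3,155.70

# | Opening | Payment | End bal
1 | $4,435.04 | $639.67 | $3,795.37
2 | $3,795.37 | $639.67 | $3,155.70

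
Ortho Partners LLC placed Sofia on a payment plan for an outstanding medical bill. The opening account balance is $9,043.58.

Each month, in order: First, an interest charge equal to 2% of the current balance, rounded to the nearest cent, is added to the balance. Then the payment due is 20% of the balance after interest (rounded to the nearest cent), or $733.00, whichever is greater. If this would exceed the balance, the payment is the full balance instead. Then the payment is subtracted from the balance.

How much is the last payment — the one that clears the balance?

Month 1: opening $9,043.58; interest $180.87 → $9,224.45; payment $1,844.89; balance $7,379.56
Month 2: opening $7,379.56; interest $147.59 → $7,527.15; payment $1,505.43; balance $6,021.72
Month 3: opening $6,021.72; interest $120.43 → $6,142.15; payment $1,228.43; balance $4,913.72
Month 4: opening $4,913.72; interest $98.27 → $5,011.99; payment $1,002.40; balance $4,009.59
Month 5: opening $4,009.59; interest $80.19 → $4,089.78; payment $817.96; balance $3,271.82
Month 6: opening $3,271.82; interest $65.44 → $3,337.26; payment $733.00; balance $2,604.26
Month 7: opening $2,604.26; interest $52.09 → $2,656.35; payment $733.00; balance $1,923.35
Month 8: opening $1,923.35; interest $38.47 → $1,961.82; payment $733.00; balance $1,228.82
Month 9: opening $1,228.82; interest $24.58 → $1,253.40; payment $733.00; balance $520.40
Month 10: opening $520.40; interest $10.41 → $530.81; payment $530.81; balance $0.00

$530.81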